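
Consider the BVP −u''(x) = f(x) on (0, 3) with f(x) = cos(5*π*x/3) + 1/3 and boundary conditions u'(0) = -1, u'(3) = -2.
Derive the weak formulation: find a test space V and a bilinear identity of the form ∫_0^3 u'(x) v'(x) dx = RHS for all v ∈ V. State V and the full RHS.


V = H^1(0, 3) (v unrestricted at boundary; u is determined up to an additive constant); weak form: ∫_0^3 u'v' dx = ∫_0^3 (cos(5*π*x/3) + 1/3) v dx − 2·v(3) + v(0) for all v ∈ V.

Multiply both sides by a test function v and integrate from 0 to 3:
  ∫_0^3 −u''(x) v(x) dx = ∫_0^3 f(x) v(x) dx.
Integrate the LHS by parts once:
  ∫_0^3 −u'' v dx = −[u'(x) v(x)]_0^3 + ∫_0^3 u'(x) v'(x) dx.
Thus ∫_0^3 u'(x) v'(x) dx = ∫_0^3 f(x) v(x) dx + [u'(x) v(x)]_0^3.
Choose V so that boundary terms are either known or forced to vanish.
u has inhomogeneous Neumann u'(0) = -1, u'(3) = -2. [u' v]_0^3 = (-2)·v(3) − (-1)·v(0) = − 2·v(3) + v(0). Take V = H^1(0, 3); boundary term becomes part of RHS.
Weak formulation: find u (satisfying any essential BC) such that ∫_0^3 u'(x) v'(x) dx = ∫_0^3 f v dx − 2·v(3) + v(0) for all v ∈ V (Neumann data are natural BCs: they enter the RHS as boundary terms).
Substituting f(x) = cos(5*π*x/3) + 1/3, the right-hand side is ∫_0^3 (cos(5*π*x/3) + 1/3) v dx − 2·v(3) + v(0).
Compatibility check (pure Neumann): taking v ≡ 1 ∈ V gives 0 = ∫_0^3 f dx + (-2) − (-1), i.e. ∫_0^3 f dx must equal u'(0) − u'(3) = 1. Indeed ∫_0^3 (cos(5*π*x/3) + 1/3) dx = 1, so the data are compatible. The solution is then unique only up to an additive constant (fix it e.g. by requiring ∫_0^3 u dx = 0).


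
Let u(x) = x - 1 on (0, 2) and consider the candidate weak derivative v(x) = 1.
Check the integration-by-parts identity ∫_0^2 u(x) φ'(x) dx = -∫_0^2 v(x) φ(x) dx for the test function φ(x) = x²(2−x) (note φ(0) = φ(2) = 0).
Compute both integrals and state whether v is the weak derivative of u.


LHS = -4/3, RHS = -4/3. Yes, v = u' weakly.

u(x) = x - 1, classical derivative u'(x) = 1.
φ(x) = x²(2−x), so φ'(x) = x*(4 - 3*x).
Note φ(0) = φ(2) = 0, so the boundary term u·φ vanishes.
LHS = ∫_0^2 u(x) φ'(x) dx = ∫_0^2 (-3*x^3 + 7*x^2 - 4*x) dx. Term by term:
  ∫_0^2 -3*x^3 dx = -12;  ∫_0^2 7*x^2 dx = 56/3;  ∫_0^2 -4*x dx = -8.
Sum: -12 + 56/3 − 8 = -4/3.
So LHS = -4/3.
∫_0^2 v(x) φ(x) dx = ∫_0^2 (-x^3 + 2*x^2) dx. Term by term:
  ∫_0^2 -x^3 dx = -4;  ∫_0^2 2*x^2 dx = 16/3.
Sum: -4 + 16/3 = 4/3.
So RHS = -∫_0^2 v(x) φ(x) dx = -4/3.
LHS = RHS, so the identity holds for this test φ.
Moreover u is smooth here and v(x) = u'(x) = 1 pointwise, so the identity holds for every test function. Hence v is the weak derivative of u.


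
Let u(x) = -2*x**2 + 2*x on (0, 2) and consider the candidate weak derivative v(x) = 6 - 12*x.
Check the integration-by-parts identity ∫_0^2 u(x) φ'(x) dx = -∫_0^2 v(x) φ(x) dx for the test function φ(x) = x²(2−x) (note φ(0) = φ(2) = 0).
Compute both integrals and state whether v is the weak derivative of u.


LHS = 56/15, RHS = 56/5. No, v is not the weak derivative of u.

u(x) = -2*x**2 + 2*x, classical derivative u'(x) = 2 - 4*x.
φ(x) = x²(2−x), so φ'(x) = x*(4 - 3*x).
Note φ(0) = φ(2) = 0, so the boundary term u·φ vanishes.
LHS = ∫_0^2 u(x) φ'(x) dx = ∫_0^2 (6*x^4 - 14*x^3 + 8*x^2) dx. Term by term:
  ∫_0^2 6*x^4 dx = 192/5;  ∫_0^2 -14*x^3 dx = -56;  ∫_0^2 8*x^2 dx = 64/3.
Sum: 192/5 − 56 + 64/3 = 56/15.
So LHS = 56/15.
∫_0^2 v(x) φ(x) dx = ∫_0^2 (12*x^4 - 30*x^3 + 12*x^2) dx. Term by term:
  ∫_0^2 12*x^4 dx = 384/5;  ∫_0^2 -30*x^3 dx = -120;  ∫_0^2 12*x^2 dx = 32.
Sum: 384/5 − 120 + 32 = -56/5.
So RHS = -∫_0^2 v(x) φ(x) dx = 56/5.
LHS − RHS = -112/15 ≠ 0, so the identity fails.
(For a valid weak derivative the identity must hold for EVERY test function, in particular this one. The failure shows v is NOT the weak derivative of u.)
Correct weak derivative would be u'(x) = 2 - 4*x.


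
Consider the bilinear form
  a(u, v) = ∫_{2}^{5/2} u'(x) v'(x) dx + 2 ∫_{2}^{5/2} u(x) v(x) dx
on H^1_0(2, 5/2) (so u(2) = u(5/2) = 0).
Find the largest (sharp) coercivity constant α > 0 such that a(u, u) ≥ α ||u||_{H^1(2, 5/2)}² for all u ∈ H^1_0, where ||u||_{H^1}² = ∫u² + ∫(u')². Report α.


α = 1

Coercivity of a(·,·) on H^1_0(2, 5/2) means a(u, u) ≥ α ||u||_{H^1}² for every u ∈ H^1_0.
The interval has length L = 1/2, and Poincaré/coercivity depend only on L. Here a(u, u) = ∫(u')² + (2)·∫u².
Here c = 2 ≥ 1, so a(u,u) = ∫(u')² + c∫u² ≥ ∫(u')² + ∫u² = ||u||_{H^1}², i.e. α = 1 works. No larger α is possible: a(u,u) ≥ α||u||_{H^1}² means (1−α)∫(u')² ≥ (α−c)∫u², and for the modes u_n = sin(nπ(x−x₀)/L) (x₀ the left endpoint) one has ∫u_n²/∫(u_n')² = (L/(nπ))² → 0, so a(u_n,u_n)/||u_n||_{H^1}² → 1. Hence the optimal constant is α = 1.
Therefore α = 1.


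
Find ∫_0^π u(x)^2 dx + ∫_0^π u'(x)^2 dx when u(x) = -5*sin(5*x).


||u||_{H^1(0,π)}^2 = 325*π

u'(x) = -25*cos(5*x).
Expand u² and (u')² and integrate term by term on (0, π), using: for integers n ≥ 1, ∫_0^π sin²(nx) dx = ∫_0^π cos²(nx) dx = π/2; for n ≠ n', ∫_0^π sin(nx)sin(n'x) dx = ∫_0^π cos(nx)cos(n'x) dx = 0; and by product-to-sum, ∫_0^π sin(nx)cos(n'x) dx = ½∫_0^π [sin((n+n')x) + sin((n−n')x)] dx, which is 0 when n+n' is even and 2n/(n²−n'²) when n+n' is odd (it need not vanish on (0, π)).
  u² squared terms: (-5)²·∫sin(5x)² dx = 25·π/2 = 25*π/2.
  So ∫_0^π u² dx = 25*π/2.
  (u')² squared terms: (-25)²·∫cos(5x)² dx = 625·π/2 = 625*π/2.
  So ∫_0^π (u')² dx = 625*π/2.
||u||_{H^1}^2 = (25*π/2) + (625*π/2) = 325*π.


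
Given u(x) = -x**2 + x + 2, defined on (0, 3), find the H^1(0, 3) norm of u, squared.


||u||_{H^1}^2 = 321/10

The H^1 norm (squared) on an interval (0, L) is
  ||u||_{H^1}^2 = ∫_0^L u(x)^2 dx + ∫_0^L u'(x)^2 dx.
Compute u'(x) = 1 - 2*x.
Then u(x)^2 = x**4 - 2*x**3 - 3*x**2 + 4*x + 4 and u'(x)^2 = 4*x**2 - 4*x + 1.
Integrate each monomial from 0 to 3 using ∫_0^3 c·x^n dx = c·3^(n+1)/(n+1):
  ∫_0^3 u(x)^2 dx = ∫_0^3 (x^4 - 2*x^3 - 3*x^2 + 4*x + 4) dx. Term by term:
    ∫_0^3 x^4 dx = 243/5;  ∫_0^3 -2*x^3 dx = -81/2;  ∫_0^3 -3*x^2 dx = -27;
    ∫_0^3 4*x dx = 18;  ∫_0^3 4 dx = 12.
  Sum: 243/5 − 81/2 − 27 + 18 + 12 = 111/10.
  ∫_0^3 u'(x)^2 dx = ∫_0^3 (4*x^2 - 4*x + 1) dx. Term by term:
    ∫_0^3 4*x^2 dx = 36;  ∫_0^3 -4*x dx = -18;  ∫_0^3 1 dx = 3.
  Sum: 36 − 18 + 3 = 21.
Adding: ||u||_{H^1}^2 = 111/10 + 21 = 321/10.


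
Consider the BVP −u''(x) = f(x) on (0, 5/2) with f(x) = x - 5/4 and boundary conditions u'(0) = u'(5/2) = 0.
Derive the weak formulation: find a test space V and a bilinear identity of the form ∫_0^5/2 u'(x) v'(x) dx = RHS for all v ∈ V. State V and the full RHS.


V = H^1(0, 5/2) (no boundary constraint on v; u is determined up to an additive constant); weak form: ∫_0^5/2 u'v' dx = ∫_0^5/2 (x - 5/4) v dx for all v ∈ V.

Multiply both sides by a test function v and integrate from 0 to 5/2:
  ∫_0^5/2 −u''(x) v(x) dx = ∫_0^5/2 f(x) v(x) dx.
Integrate the LHS by parts once:
  ∫_0^5/2 −u'' v dx = −[u'(x) v(x)]_0^5/2 + ∫_0^5/2 u'(x) v'(x) dx.
Thus ∫_0^5/2 u'(x) v'(x) dx = ∫_0^5/2 f(x) v(x) dx + [u'(x) v(x)]_0^5/2.
Choose V so that boundary terms are either known or forced to vanish.
u has homogeneous Neumann: u'(0) = u'(5/2) = 0. So [u' v]_0^5/2 = 0·v(5/2) − 0·v(0) = 0 for any v; take V = H^1(0, 5/2).
Weak formulation: find u (satisfying any essential BC) such that ∫_0^5/2 u'(x) v'(x) dx = ∫_0^5/2 f v dx for all v ∈ V (homogeneous Neumann, so boundary terms vanish).
Substituting f(x) = x - 5/4, the right-hand side is ∫_0^5/2 (x - 5/4) v dx.
Compatibility check (pure Neumann): taking v ≡ 1 ∈ V gives 0 = ∫_0^5/2 f dx + (0) − (0), i.e. ∫_0^5/2 f dx must equal u'(0) − u'(5/2) = 0. Indeed ∫_0^5/2 (x - 5/4) dx = 0, so the data are compatible. The solution is then unique only up to an additive constant (fix it e.g. by requiring ∫_0^5/2 u dx = 0).


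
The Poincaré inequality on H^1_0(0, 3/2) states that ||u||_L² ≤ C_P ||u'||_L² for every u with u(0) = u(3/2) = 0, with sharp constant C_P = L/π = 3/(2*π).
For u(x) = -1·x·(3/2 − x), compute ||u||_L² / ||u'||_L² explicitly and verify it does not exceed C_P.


||u||_L² / ||u'||_L² = 3*sqrt(10)/20 < C_P = 3/(2*π).

u(x) = -1·x·(3/2 − x), so u'(x) = 2*x - 3/2.
u(x) = -1·x·(3/2 − x) vanishes at x = 0 and x = 3/2, so u ∈ H^1_0(0, 3/2). Differentiate via the product rule and integrate the resulting polynomials term by term.
  ∫_0^3/2 u² dx = ∫_0^3/2 (x^4 - 3*x^3 + 9*x^2/4) dx. Term by term:
    ∫_0^3/2 x^4 dx = 243/160;  ∫_0^3/2 -3*x^3 dx = -243/64;  ∫_0^3/2 9*x^2/4 dx = 81/32.
  Sum: 243/160 − 243/64 + 81/32 = 81/320.
  ∫_0^3/2 (u')² dx = ∫_0^3/2 (4*x^2 - 6*x + 9/4) dx. Term by term:
    ∫_0^3/2 4*x^2 dx = 9/2;  ∫_0^3/2 -6*x dx = -27/4;  ∫_0^3/2 9/4 dx = 27/8.
  Sum: 9/2 − 27/4 + 27/8 = 9/8.
∫_0^3/2 u² dx = 81/320, so ||u||_L² = 9*sqrt(5)/40.
∫_0^3/2 (u')² dx = 9/8, so ||u'||_L² = 3*sqrt(2)/4.
Ratio ||u||_L² / ||u'||_L² = 3*sqrt(10)/20.
Sharp Poincaré constant on H^1_0(0, 3/2) is C_P = L/π = 3/(2*π), achieved by sin(2*π/3·x).
A polynomial bump cannot attain the sharp Poincaré constant (only the first sine eigenfunction does), so the ratio is strictly less than C_P, consistent with ||u||_L² ≤ C_P ||u'||_L².


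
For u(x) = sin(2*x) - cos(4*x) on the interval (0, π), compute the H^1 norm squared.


||u||_{H^1(0,π)}^2 = 11*π

u'(x) = 4*sin(4*x) + 2*cos(2*x).
Expand u² and (u')² and integrate term by term on (0, π), using: for integers n ≥ 1, ∫_0^π sin²(nx) dx = ∫_0^π cos²(nx) dx = π/2; for n ≠ n', ∫_0^π sin(nx)sin(n'x) dx = ∫_0^π cos(nx)cos(n'x) dx = 0; and by product-to-sum, ∫_0^π sin(nx)cos(n'x) dx = ½∫_0^π [sin((n+n')x) + sin((n−n')x)] dx, which is 0 when n+n' is even and 2n/(n²−n'²) when n+n' is odd (it need not vanish on (0, π)).
  u² squared terms: (-1)²·∫cos(4x)² dx = 1·π/2 = π/2;  (1)²·∫sin(2x)² dx = 1·π/2 = π/2.
  u² cross terms: 2·(-1)·(1)·∫cos(4x)·sin(2x) dx = -2·(0) = 0.
  So ∫_0^π u² dx = π/2 + π/2 + 0 = π.
  (u')² squared terms: (2)²·∫cos(2x)² dx = 4·π/2 = 2*π;  (4)²·∫sin(4x)² dx = 16·π/2 = 8*π.
  (u')² cross terms: 2·(2)·(4)·∫cos(2x)·sin(4x) dx = 16·(0) = 0.
  So ∫_0^π (u')² dx = 2*π + 8*π + 0 = 10*π.
||u||_{H^1}^2 = (π) + (10*π) = 11*π.


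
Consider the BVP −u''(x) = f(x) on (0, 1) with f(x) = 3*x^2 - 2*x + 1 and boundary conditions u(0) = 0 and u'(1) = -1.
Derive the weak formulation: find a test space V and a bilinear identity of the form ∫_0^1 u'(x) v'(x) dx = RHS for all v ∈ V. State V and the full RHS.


V = {v ∈ H^1(0, 1) : v(0) = 0} (test functions vanish at x = 0 where u is specified); weak form: ∫_0^1 u'v' dx = ∫_0^1 (3*x^2 - 2*x + 1) v dx − v(1) for all v ∈ V.

Multiply both sides by a test function v and integrate from 0 to 1:
  ∫_0^1 −u''(x) v(x) dx = ∫_0^1 f(x) v(x) dx.
Integrate the LHS by parts once:
  ∫_0^1 −u'' v dx = −[u'(x) v(x)]_0^1 + ∫_0^1 u'(x) v'(x) dx.
Thus ∫_0^1 u'(x) v'(x) dx = ∫_0^1 f(x) v(x) dx + [u'(x) v(x)]_0^1.
Choose V so that boundary terms are either known or forced to vanish.
Mixed BC: u(0) = 0 (Dirichlet) and u'(1) = -1 (Neumann). Define V = {v ∈ H^1(0, 1) : v(0) = 0}. Then [u' v]_0^1 = u'(1)·v(1) − u'(0)·0 = − v(1).
Weak formulation: find u (satisfying any essential BC) such that ∫_0^1 u'(x) v'(x) dx = ∫_0^1 f v dx − v(1) for all v ∈ V (Dirichlet at 0 absorbed into V; Neumann datum at x = 1 contributes the boundary term).
Substituting f(x) = 3*x^2 - 2*x + 1, the right-hand side is ∫_0^1 (3*x^2 - 2*x + 1) v dx − v(1).


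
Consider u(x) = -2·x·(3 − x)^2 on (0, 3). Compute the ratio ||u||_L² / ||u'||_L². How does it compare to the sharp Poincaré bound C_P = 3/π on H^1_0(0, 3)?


||u||_L² / ||u'||_L² = 3*sqrt(14)/14 < C_P = 3/π.

u(x) = -2·x·(3 − x)^2, so u'(x) = 6*(1 - x)*(x - 3).
u(x) = -2·x·(3 − x)^2 vanishes at x = 0 and x = 3, so u ∈ H^1_0(0, 3). Differentiate via the product rule and integrate the resulting polynomials term by term.
  ∫_0^3 u² dx = ∫_0^3 (4*x^6 - 48*x^5 + 216*x^4 - 432*x^3 + 324*x^2) dx. Term by term:
    ∫_0^3 4*x^6 dx = 8748/7;  ∫_0^3 -48*x^5 dx = -5832;  ∫_0^3 216*x^4 dx = 52488/5;
    ∫_0^3 -432*x^3 dx = -8748;  ∫_0^3 324*x^2 dx = 2916.
  Sum: 8748/7 − 5832 + 52488/5 − 8748 + 2916 = 2916/35.
  ∫_0^3 (u')² dx = ∫_0^3 (36*x^4 - 288*x^3 + 792*x^2 - 864*x + 324) dx. Term by term:
    ∫_0^3 36*x^4 dx = 8748/5;  ∫_0^3 -288*x^3 dx = -5832;  ∫_0^3 792*x^2 dx = 7128;
    ∫_0^3 -864*x dx = -3888;  ∫_0^3 324 dx = 972.
  Sum: 8748/5 − 5832 + 7128 − 3888 + 972 = 648/5.
∫_0^3 u² dx = 2916/35, so ||u||_L² = 54*sqrt(35)/35.
∫_0^3 (u')² dx = 648/5, so ||u'||_L² = 18*sqrt(10)/5.
Ratio ||u||_L² / ||u'||_L² = 3*sqrt(14)/14.
Sharp Poincaré constant on H^1_0(0, 3) is C_P = L/π = 3/π, achieved by sin(π/3·x).
A polynomial bump cannot attain the sharp Poincaré constant (only the first sine eigenfunction does), so the ratio is strictly less than C_P, consistent with ||u||_L² ≤ C_P ||u'||_L².


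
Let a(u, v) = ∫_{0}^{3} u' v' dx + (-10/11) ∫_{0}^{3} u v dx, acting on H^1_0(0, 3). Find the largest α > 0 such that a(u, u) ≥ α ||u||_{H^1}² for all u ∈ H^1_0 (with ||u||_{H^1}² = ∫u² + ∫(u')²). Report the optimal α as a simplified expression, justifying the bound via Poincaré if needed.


α = (-90/11 + π^2)/(9 + π^2)

Coercivity of a(·,·) on H^1_0(0, 3) means a(u, u) ≥ α ||u||_{H^1}² for every u ∈ H^1_0.
The interval has length L = 3, and Poincaré/coercivity depend only on L. Here a(u, u) = ∫(u')² + (-10/11)·∫u².
Here c = -10/11 < 0 with |c| < (π/L)² = π^2/9, so coercivity still holds. The condition a(u,u) ≥ α||u||_{H^1}² reads (1−α)∫(u')² ≥ (α−c)∫u². Any admissible α is ≤ 1 (rapidly oscillating u have ∫u²/∫(u')² → 0), and α = 1 would force 0 ≥ (1−c)∫u², impossible since c < 1; so 1−α > 0. By the sharp Poincaré inequality on H^1_0 of an interval of length L, ∫(u')² ≥ (π/L)²∫u² with equality for the first sine mode sin(π(x−x₀)/L) (x₀ the left endpoint), so the inequality holds for all u iff (1−α)(π/L)² ≥ α − c, i.e. α ≤ ((π/L)² + c)/((π/L)² + 1) = (1 + c(L/π)²)/(1 + (L/π)²). (Direct route, valid since c ≤ 0: Poincaré gives c∫u² ≥ c(L/π)²∫(u')², so a(u,u) ≥ (1 + c(L/π)²)∫(u')², while ||u||_{H^1}² ≤ (1 + (L/π)²)∫(u')²; dividing yields the same α.) With (π/L)² = π^2/9 and c = -10/11, the largest admissible constant is α = ((π/L)² + c)/((π/L)² + 1).
Simplifying, α = (-90/11 + π^2)/(9 + π^2).


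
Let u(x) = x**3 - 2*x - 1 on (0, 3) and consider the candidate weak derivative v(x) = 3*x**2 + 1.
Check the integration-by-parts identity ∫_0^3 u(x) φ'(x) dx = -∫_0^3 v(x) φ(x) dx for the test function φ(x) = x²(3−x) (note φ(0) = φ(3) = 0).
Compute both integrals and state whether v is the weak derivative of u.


LHS = -297/5, RHS = -1593/20. No, v is not the weak derivative of u.

u(x) = x**3 - 2*x - 1, classical derivative u'(x) = 3*x**2 - 2.
φ(x) = x²(3−x), so φ'(x) = 3*x*(2 - x).
Note φ(0) = φ(3) = 0, so the boundary term u·φ vanishes.
LHS = ∫_0^3 u(x) φ'(x) dx = ∫_0^3 (-3*x^5 + 6*x^4 + 6*x^3 - 9*x^2 - 6*x) dx. Term by term:
  ∫_0^3 -3*x^5 dx = -729/2;  ∫_0^3 6*x^4 dx = 1458/5;  ∫_0^3 6*x^3 dx = 243/2;
  ∫_0^3 -9*x^2 dx = -81;  ∫_0^3 -6*x dx = -27.
Sum: -729/2 + 1458/5 + 243/2 − 81 − 27 = -297/5.
So LHS = -297/5.
∫_0^3 v(x) φ(x) dx = ∫_0^3 (-3*x^5 + 9*x^4 - x^3 + 3*x^2) dx. Term by term:
  ∫_0^3 -3*x^5 dx = -729/2;  ∫_0^3 9*x^4 dx = 2187/5;  ∫_0^3 -x^3 dx = -81/4;
  ∫_0^3 3*x^2 dx = 27.
Sum: -729/2 + 2187/5 − 81/4 + 27 = 1593/20.
So RHS = -∫_0^3 v(x) φ(x) dx = -1593/20.
LHS − RHS = 81/4 ≠ 0, so the identity fails.
(For a valid weak derivative the identity must hold for EVERY test function, in particular this one. The failure shows v is NOT the weak derivative of u.)
Correct weak derivative would be u'(x) = 3*x**2 - 2.


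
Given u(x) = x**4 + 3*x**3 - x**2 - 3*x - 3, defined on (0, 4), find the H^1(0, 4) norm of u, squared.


||u||_{H^1}^2 = 55638824/315

The H^1 norm (squared) on an interval (0, L) is
  ||u||_{H^1}^2 = ∫_0^L u(x)^2 dx + ∫_0^L u'(x)^2 dx.
Compute u'(x) = 4*x**3 + 9*x**2 - 2*x - 3.
Then u(x)^2 = x**8 + 6*x**7 + 7*x**6 - 12*x**5 - 23*x**4 - 12*x**3 + 15*x**2 + 18*x + 9 and u'(x)^2 = 16*x**6 + 72*x**5 + 65*x**4 - 60*x**3 - 50*x**2 + 12*x + 9.
Integrate each monomial from 0 to 4 using ∫_0^4 c·x^n dx = c·4^(n+1)/(n+1):
  ∫_0^4 u(x)^2 dx = ∫_0^4 (x^8 + 6*x^7 + 7*x^6 - 12*x^5 - 23*x^4 - 12*x^3 + 15*x^2 + 18*x + 9) dx. Term by term:
    ∫_0^4 x^8 dx = 262144/9;  ∫_0^4 6*x^7 dx = 49152;  ∫_0^4 7*x^6 dx = 16384;
    ∫_0^4 -12*x^5 dx = -8192;  ∫_0^4 -23*x^4 dx = -23552/5;  ∫_0^4 -12*x^3 dx = -768;
    ∫_0^4 15*x^2 dx = 320;  ∫_0^4 18*x dx = 144;  ∫_0^4 9 dx = 36.
  Sum: 262144/9 + 49152 + 16384 − 8192 − 23552/5 − 768 + 320 + 144 + 36 = 3667172/45.
  ∫_0^4 u'(x)^2 dx = ∫_0^4 (16*x^6 + 72*x^5 + 65*x^4 - 60*x^3 - 50*x^2 + 12*x + 9) dx. Term by term:
    ∫_0^4 16*x^6 dx = 262144/7;  ∫_0^4 72*x^5 dx = 49152;  ∫_0^4 65*x^4 dx = 13312;
    ∫_0^4 -60*x^3 dx = -3840;  ∫_0^4 -50*x^2 dx = -3200/3;  ∫_0^4 12*x dx = 96;
    ∫_0^4 9 dx = 36.
  Sum: 262144/7 + 49152 + 13312 − 3840 − 3200/3 + 96 + 36 = 1997908/21.
Adding: ||u||_{H^1}^2 = 3667172/45 + 1997908/21 = 55638824/315.


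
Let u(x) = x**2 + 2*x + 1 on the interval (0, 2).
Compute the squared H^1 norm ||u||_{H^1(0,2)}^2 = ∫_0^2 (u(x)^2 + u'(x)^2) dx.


||u||_{H^1}^2 = 1246/15

The H^1 norm (squared) on an interval (0, L) is
  ||u||_{H^1}^2 = ∫_0^L u(x)^2 dx + ∫_0^L u'(x)^2 dx.
Compute u'(x) = 2*x + 2.
Then u(x)^2 = x**4 + 4*x**3 + 6*x**2 + 4*x + 1 and u'(x)^2 = 4*x**2 + 8*x + 4.
Integrate each monomial from 0 to 2 using ∫_0^2 c·x^n dx = c·2^(n+1)/(n+1):
  ∫_0^2 u(x)^2 dx = ∫_0^2 (x^4 + 4*x^3 + 6*x^2 + 4*x + 1) dx. Term by term:
    ∫_0^2 x^4 dx = 32/5;  ∫_0^2 4*x^3 dx = 16;  ∫_0^2 6*x^2 dx = 16;
    ∫_0^2 4*x dx = 8;  ∫_0^2 1 dx = 2.
  Sum: 32/5 + 16 + 16 + 8 + 2 = 242/5.
  ∫_0^2 u'(x)^2 dx = ∫_0^2 (4*x^2 + 8*x + 4) dx. Term by term:
    ∫_0^2 4*x^2 dx = 32/3;  ∫_0^2 8*x dx = 16;  ∫_0^2 4 dx = 8.
  Sum: 32/3 + 16 + 8 = 104/3.
Adding: ||u||_{H^1}^2 = 242/5 + 104/3 = 1246/15.


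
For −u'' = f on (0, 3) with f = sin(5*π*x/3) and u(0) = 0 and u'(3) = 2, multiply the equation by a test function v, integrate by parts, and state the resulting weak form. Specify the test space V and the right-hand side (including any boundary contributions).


V = {v ∈ H^1(0, 3) : v(0) = 0} (test functions vanish at x = 0 where u is specified); weak form: ∫_0^3 u'v' dx = ∫_0^3 (sin(5*π*x/3)) v dx + 2·v(3) for all v ∈ V.

Multiply both sides by a test function v and integrate from 0 to 3:
  ∫_0^3 −u''(x) v(x) dx = ∫_0^3 f(x) v(x) dx.
Integrate the LHS by parts once:
  ∫_0^3 −u'' v dx = −[u'(x) v(x)]_0^3 + ∫_0^3 u'(x) v'(x) dx.
Thus ∫_0^3 u'(x) v'(x) dx = ∫_0^3 f(x) v(x) dx + [u'(x) v(x)]_0^3.
Choose V so that boundary terms are either known or forced to vanish.
Mixed BC: u(0) = 0 (Dirichlet) and u'(3) = 2 (Neumann). Define V = {v ∈ H^1(0, 3) : v(0) = 0}. Then [u' v]_0^3 = u'(3)·v(3) − u'(0)·0 = 2·v(3).
Weak formulation: find u (satisfying any essential BC) such that ∫_0^3 u'(x) v'(x) dx = ∫_0^3 f v dx + 2·v(3) for all v ∈ V (Dirichlet at 0 absorbed into V; Neumann datum at x = 3 contributes the boundary term).
Substituting f(x) = sin(5*π*x/3), the right-hand side is ∫_0^3 (sin(5*π*x/3)) v dx + 2·v(3).


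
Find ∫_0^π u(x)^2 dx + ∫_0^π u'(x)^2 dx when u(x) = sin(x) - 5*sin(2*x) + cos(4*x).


||u||_{H^1(0,π)}^2 = -68/15 + 72*π

u'(x) = -4*sin(4*x) + cos(x) - 10*cos(2*x).
Expand u² and (u')² and integrate term by term on (0, π), using: for integers n ≥ 1, ∫_0^π sin²(nx) dx = ∫_0^π cos²(nx) dx = π/2; for n ≠ n', ∫_0^π sin(nx)sin(n'x) dx = ∫_0^π cos(nx)cos(n'x) dx = 0; and by product-to-sum, ∫_0^π sin(nx)cos(n'x) dx = ½∫_0^π [sin((n+n')x) + sin((n−n')x)] dx, which is 0 when n+n' is even and 2n/(n²−n'²) when n+n' is odd (it need not vanish on (0, π)).
  u² squared terms: (-5)²·∫sin(2x)² dx = 25·π/2 = 25*π/2;  (1)²·∫cos(4x)² dx = 1·π/2 = π/2;  (1)²·∫sin(x)² dx = 1·π/2 = π/2.
  u² cross terms: 2·(-5)·(1)·∫sin(2x)·cos(4x) dx = -10·(0) = 0;  2·(-5)·(1)·∫sin(2x)·sin(x) dx = -10·(0) = 0;  2·(1)·(1)·∫cos(4x)·sin(x) dx = 2·(-2/15) = -4/15.
  So ∫_0^π u² dx = 25*π/2 + π/2 + π/2 + 0 + 0 − 4/15 = -4/15 + 27*π/2.
  (u')² squared terms: (-10)²·∫cos(2x)² dx = 100·π/2 = 50*π;  (-4)²·∫sin(4x)² dx = 16·π/2 = 8*π;  (1)²·∫cos(x)² dx = 1·π/2 = π/2.
  (u')² cross terms: 2·(-10)·(-4)·∫cos(2x)·sin(4x) dx = 80·(0) = 0;  2·(-10)·(1)·∫cos(2x)·cos(x) dx = -20·(0) = 0;  2·(-4)·(1)·∫sin(4x)·cos(x) dx = -8·(8/15) = -64/15.
  So ∫_0^π (u')² dx = 50*π + 8*π + π/2 + 0 + 0 − 64/15 = -64/15 + 117*π/2.
||u||_{H^1}^2 = (-4/15 + 27*π/2) + (-64/15 + 117*π/2) = -68/15 + 72*π.


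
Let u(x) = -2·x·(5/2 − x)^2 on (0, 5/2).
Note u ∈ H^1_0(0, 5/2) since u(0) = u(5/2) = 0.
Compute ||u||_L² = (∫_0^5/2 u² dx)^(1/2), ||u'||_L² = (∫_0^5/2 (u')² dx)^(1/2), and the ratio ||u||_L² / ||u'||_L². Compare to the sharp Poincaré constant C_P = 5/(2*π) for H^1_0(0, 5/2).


||u||_L² / ||u'||_L² = 5*sqrt(14)/28 < C_P = 5/(2*π).

u(x) = -2·x·(5/2 − x)^2, so u'(x) = (5 - 6*x)*(x - 5/2).
u(x) = -2·x·(5/2 − x)^2 vanishes at x = 0 and x = 5/2, so u ∈ H^1_0(0, 5/2). Differentiate via the product rule and integrate the resulting polynomials term by term.
  ∫_0^5/2 u² dx = ∫_0^5/2 (4*x^6 - 40*x^5 + 150*x^4 - 250*x^3 + 625*x^2/4) dx. Term by term:
    ∫_0^5/2 4*x^6 dx = 78125/224;  ∫_0^5/2 -40*x^5 dx = -78125/48;  ∫_0^5/2 150*x^4 dx = 46875/16;
    ∫_0^5/2 -250*x^3 dx = -78125/32;  ∫_0^5/2 625*x^2/4 dx = 78125/96.
  Sum: 78125/224 − 78125/48 + 46875/16 − 78125/32 + 78125/96 = 15625/672.
  ∫_0^5/2 (u')² dx = ∫_0^5/2 (36*x^4 - 240*x^3 + 550*x^2 - 500*x + 625/4) dx. Term by term:
    ∫_0^5/2 36*x^4 dx = 5625/8;  ∫_0^5/2 -240*x^3 dx = -9375/4;  ∫_0^5/2 550*x^2 dx = 34375/12;
    ∫_0^5/2 -500*x dx = -3125/2;  ∫_0^5/2 625/4 dx = 3125/8.
  Sum: 5625/8 − 9375/4 + 34375/12 − 3125/2 + 3125/8 = 625/12.
∫_0^5/2 u² dx = 15625/672, so ||u||_L² = 125*sqrt(42)/168.
∫_0^5/2 (u')² dx = 625/12, so ||u'||_L² = 25*sqrt(3)/6.
Ratio ||u||_L² / ||u'||_L² = 5*sqrt(14)/28.
Sharp Poincaré constant on H^1_0(0, 5/2) is C_P = L/π = 5/(2*π), achieved by sin(2*π/5·x).
A polynomial bump cannot attain the sharp Poincaré constant (only the first sine eigenfunction does), so the ratio is strictly less than C_P, consistent with ||u||_L² ≤ C_P ||u'||_L².


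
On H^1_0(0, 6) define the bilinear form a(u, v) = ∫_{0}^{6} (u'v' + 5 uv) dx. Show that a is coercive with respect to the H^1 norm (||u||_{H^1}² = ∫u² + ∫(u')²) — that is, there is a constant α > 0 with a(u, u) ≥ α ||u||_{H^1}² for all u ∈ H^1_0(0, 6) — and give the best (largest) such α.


α = 1

Coercivity of a(·,·) on H^1_0(0, 6) means a(u, u) ≥ α ||u||_{H^1}² for every u ∈ H^1_0.
The interval has length L = 6, and Poincaré/coercivity depend only on L. Here a(u, u) = ∫(u')² + (5)·∫u².
Here c = 5 ≥ 1, so a(u,u) = ∫(u')² + c∫u² ≥ ∫(u')² + ∫u² = ||u||_{H^1}², i.e. α = 1 works. No larger α is possible: a(u,u) ≥ α||u||_{H^1}² means (1−α)∫(u')² ≥ (α−c)∫u², and for the modes u_n = sin(nπ(x−x₀)/L) (x₀ the left endpoint) one has ∫u_n²/∫(u_n')² = (L/(nπ))² → 0, so a(u_n,u_n)/||u_n||_{H^1}² → 1. Hence the optimal constant is α = 1.
Therefore α = 1.


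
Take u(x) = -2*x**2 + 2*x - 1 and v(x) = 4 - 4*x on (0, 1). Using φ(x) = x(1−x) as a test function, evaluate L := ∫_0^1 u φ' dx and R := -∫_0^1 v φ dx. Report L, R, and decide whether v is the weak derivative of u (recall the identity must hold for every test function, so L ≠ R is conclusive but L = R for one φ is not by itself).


LHS = 0, RHS = -1/3. No, v is not the weak derivative of u.

u(x) = -2*x**2 + 2*x - 1, classical derivative u'(x) = 2 - 4*x.
φ(x) = x(1−x), so φ'(x) = 1 - 2*x.
Note φ(0) = φ(1) = 0, so the boundary term u·φ vanishes.
LHS = ∫_0^1 u(x) φ'(x) dx = ∫_0^1 (4*x^3 - 6*x^2 + 4*x - 1) dx. Term by term:
  ∫_0^1 4*x^3 dx = 1;  ∫_0^1 -6*x^2 dx = -2;  ∫_0^1 4*x dx = 2;
  ∫_0^1 -1 dx = -1.
Sum: 1 − 2 + 2 − 1 = 0.
So LHS = 0.
∫_0^1 v(x) φ(x) dx = ∫_0^1 (4*x^3 - 8*x^2 + 4*x) dx. Term by term:
  ∫_0^1 4*x^3 dx = 1;  ∫_0^1 -8*x^2 dx = -8/3;  ∫_0^1 4*x dx = 2.
Sum: 1 − 8/3 + 2 = 1/3.
So RHS = -∫_0^1 v(x) φ(x) dx = -1/3.
LHS − RHS = 1/3 ≠ 0, so the identity fails.
(For a valid weak derivative the identity must hold for EVERY test function, in particular this one. The failure shows v is NOT the weak derivative of u.)
Correct weak derivative would be u'(x) = 2 - 4*x.


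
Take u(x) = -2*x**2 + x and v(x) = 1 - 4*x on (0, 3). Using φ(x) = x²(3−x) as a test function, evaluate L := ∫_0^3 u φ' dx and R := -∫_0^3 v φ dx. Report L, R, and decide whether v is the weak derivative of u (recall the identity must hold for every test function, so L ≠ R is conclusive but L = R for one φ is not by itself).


LHS = 837/20, RHS = 837/20. Yes, v = u' weakly.

u(x) = -2*x**2 + x, classical derivative u'(x) = 1 - 4*x.
φ(x) = x²(3−x), so φ'(x) = 3*x*(2 - x).
Note φ(0) = φ(3) = 0, so the boundary term u·φ vanishes.
LHS = ∫_0^3 u(x) φ'(x) dx = ∫_0^3 (6*x^4 - 15*x^3 + 6*x^2) dx. Term by term:
  ∫_0^3 6*x^4 dx = 1458/5;  ∫_0^3 -15*x^3 dx = -1215/4;  ∫_0^3 6*x^2 dx = 54.
Sum: 1458/5 − 1215/4 + 54 = 837/20.
So LHS = 837/20.
∫_0^3 v(x) φ(x) dx = ∫_0^3 (4*x^4 - 13*x^3 + 3*x^2) dx. Term by term:
  ∫_0^3 4*x^4 dx = 972/5;  ∫_0^3 -13*x^3 dx = -1053/4;  ∫_0^3 3*x^2 dx = 27.
Sum: 972/5 − 1053/4 + 27 = -837/20.
So RHS = -∫_0^3 v(x) φ(x) dx = 837/20.
LHS = RHS, so the identity holds for this test φ.
Moreover u is smooth here and v(x) = u'(x) = 1 - 4*x pointwise, so the identity holds for every test function. Hence v is the weak derivative of u.


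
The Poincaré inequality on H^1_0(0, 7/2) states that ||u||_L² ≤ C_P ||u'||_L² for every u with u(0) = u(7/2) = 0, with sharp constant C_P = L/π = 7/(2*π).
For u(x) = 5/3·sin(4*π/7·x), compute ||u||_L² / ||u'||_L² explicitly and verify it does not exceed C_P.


||u||_L² / ||u'||_L² = 7/(4*π) < C_P = 7/(2*π).

u(x) = 5/3·sin(4*π/7·x), so u'(x) = 20*π*cos(4*π*x/7)/21.
Writing u(x) = A·sin(kπx/L) with A = 5/3 and k = 2, use ∫_0^L sin²(kπx/L) dx = L/2 and ∫_0^L cos²(kπx/L) dx = L/2.
u² = 25/9·sin²(4*π/7·x) and (u')² = 400*π^2/441·cos²(4*π/7·x), and each of sin², cos² integrates to L/2 = 7/4 over (0, 7/2).
∫_0^7/2 u² dx = 175/36, so ||u||_L² = 5*sqrt(7)/6.
∫_0^7/2 (u')² dx = 100*π^2/63, so ||u'||_L² = 10*sqrt(7)*π/21.
Ratio ||u||_L² / ||u'||_L² = 7/(4*π).
Sharp Poincaré constant on H^1_0(0, 7/2) is C_P = L/π = 7/(2*π), achieved by sin(2*π/7·x).
This is the k = 2 harmonic; the ratio L/(kπ) is strictly less than C_P = L/π, consistent with the sharp inequality ||u||_L² ≤ C_P ||u'||_L².


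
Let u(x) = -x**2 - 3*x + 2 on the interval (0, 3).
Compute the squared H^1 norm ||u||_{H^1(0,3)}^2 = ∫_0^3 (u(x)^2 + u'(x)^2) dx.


||u||_{H^1}^2 = 2901/10

The H^1 norm (squared) on an interval (0, L) is
  ||u||_{H^1}^2 = ∫_0^L u(x)^2 dx + ∫_0^L u'(x)^2 dx.
Compute u'(x) = -2*x - 3.
Then u(x)^2 = x**4 + 6*x**3 + 5*x**2 - 12*x + 4 and u'(x)^2 = 4*x**2 + 12*x + 9.
Integrate each monomial from 0 to 3 using ∫_0^3 c·x^n dx = c·3^(n+1)/(n+1):
  ∫_0^3 u(x)^2 dx = ∫_0^3 (x^4 + 6*x^3 + 5*x^2 - 12*x + 4) dx. Term by term:
    ∫_0^3 x^4 dx = 243/5;  ∫_0^3 6*x^3 dx = 243/2;  ∫_0^3 5*x^2 dx = 45;
    ∫_0^3 -12*x dx = -54;  ∫_0^3 4 dx = 12.
  Sum: 243/5 + 243/2 + 45 − 54 + 12 = 1731/10.
  ∫_0^3 u'(x)^2 dx = ∫_0^3 (4*x^2 + 12*x + 9) dx. Term by term:
    ∫_0^3 4*x^2 dx = 36;  ∫_0^3 12*x dx = 54;  ∫_0^3 9 dx = 27.
  Sum: 36 + 54 + 27 = 117.
Adding: ||u||_{H^1}^2 = 1731/10 + 117 = 2901/10.


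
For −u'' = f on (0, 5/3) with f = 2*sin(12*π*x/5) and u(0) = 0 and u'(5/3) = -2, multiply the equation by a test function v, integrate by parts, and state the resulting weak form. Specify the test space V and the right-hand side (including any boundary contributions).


V = {v ∈ H^1(0, 5/3) : v(0) = 0} (test functions vanish at x = 0 where u is specified); weak form: ∫_0^5/3 u'v' dx = ∫_0^5/3 (2*sin(12*π*x/5)) v dx − 2·v(5/3) for all v ∈ V.

Multiply both sides by a test function v and integrate from 0 to 5/3:
  ∫_0^5/3 −u''(x) v(x) dx = ∫_0^5/3 f(x) v(x) dx.
Integrate the LHS by parts once:
  ∫_0^5/3 −u'' v dx = −[u'(x) v(x)]_0^5/3 + ∫_0^5/3 u'(x) v'(x) dx.
Thus ∫_0^5/3 u'(x) v'(x) dx = ∫_0^5/3 f(x) v(x) dx + [u'(x) v(x)]_0^5/3.
Choose V so that boundary terms are either known or forced to vanish.
Mixed BC: u(0) = 0 (Dirichlet) and u'(5/3) = -2 (Neumann). Define V = {v ∈ H^1(0, 5/3) : v(0) = 0}. Then [u' v]_0^5/3 = u'(5/3)·v(5/3) − u'(0)·0 = − 2·v(5/3).
Weak formulation: find u (satisfying any essential BC) such that ∫_0^5/3 u'(x) v'(x) dx = ∫_0^5/3 f v dx − 2·v(5/3) for all v ∈ V (Dirichlet at 0 absorbed into V; Neumann datum at x = 5/3 contributes the boundary term).
Substituting f(x) = 2*sin(12*π*x/5), the right-hand side is ∫_0^5/3 (2*sin(12*π*x/5)) v dx − 2·v(5/3).


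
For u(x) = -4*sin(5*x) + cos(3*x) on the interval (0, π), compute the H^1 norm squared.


||u||_{H^1(0,π)}^2 = 213*π

u'(x) = -3*sin(3*x) - 20*cos(5*x).
Expand u² and (u')² and integrate term by term on (0, π), using: for integers n ≥ 1, ∫_0^π sin²(nx) dx = ∫_0^π cos²(nx) dx = π/2; for n ≠ n', ∫_0^π sin(nx)sin(n'x) dx = ∫_0^π cos(nx)cos(n'x) dx = 0; and by product-to-sum, ∫_0^π sin(nx)cos(n'x) dx = ½∫_0^π [sin((n+n')x) + sin((n−n')x)] dx, which is 0 when n+n' is even and 2n/(n²−n'²) when n+n' is odd (it need not vanish on (0, π)).
  u² squared terms: (-4)²·∫sin(5x)² dx = 16·π/2 = 8*π;  (1)²·∫cos(3x)² dx = 1·π/2 = π/2.
  u² cross terms: 2·(-4)·(1)·∫sin(5x)·cos(3x) dx = -8·(0) = 0.
  So ∫_0^π u² dx = 8*π + π/2 + 0 = 17*π/2.
  (u')² squared terms: (-20)²·∫cos(5x)² dx = 400·π/2 = 200*π;  (-3)²·∫sin(3x)² dx = 9·π/2 = 9*π/2.
  (u')² cross terms: 2·(-20)·(-3)·∫cos(5x)·sin(3x) dx = 120·(0) = 0.
  So ∫_0^π (u')² dx = 200*π + 9*π/2 + 0 = 409*π/2.
||u||_{H^1}^2 = (17*π/2) + (409*π/2) = 213*π.


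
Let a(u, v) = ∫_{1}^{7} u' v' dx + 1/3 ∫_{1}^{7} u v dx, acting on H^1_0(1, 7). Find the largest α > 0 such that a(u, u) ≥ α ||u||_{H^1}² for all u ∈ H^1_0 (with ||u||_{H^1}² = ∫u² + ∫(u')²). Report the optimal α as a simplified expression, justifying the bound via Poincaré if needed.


α = (π^2 + 12)/(π^2 + 36)

Coercivity of a(·,·) on H^1_0(1, 7) means a(u, u) ≥ α ||u||_{H^1}² for every u ∈ H^1_0.
The interval has length L = 6, and Poincaré/coercivity depend only on L. Here a(u, u) = ∫(u')² + (1/3)·∫u².
Here 0 < c = 1/3 < 1. The condition a(u,u) ≥ α||u||_{H^1}² reads (1−α)∫(u')² ≥ (α−c)∫u². Any admissible α is ≤ 1 (rapidly oscillating u have ∫u²/∫(u')² → 0), and α = 1 would force 0 ≥ (1−c)∫u², impossible since c < 1; so 1−α > 0. By the sharp Poincaré inequality on H^1_0 of an interval of length L, ∫(u')² ≥ (π/L)²∫u² with equality for the first sine mode sin(π(x−x₀)/L) (x₀ the left endpoint), so the inequality holds for all u iff (1−α)(π/L)² ≥ α − c, i.e. α ≤ ((π/L)² + c)/((π/L)² + 1) = (1 + c(L/π)²)/(1 + (L/π)²). With (π/L)² = π^2/36 and c = 1/3, the largest admissible constant is α = ((π/L)² + c)/((π/L)² + 1).
Simplifying, α = (π^2 + 12)/(π^2 + 36).


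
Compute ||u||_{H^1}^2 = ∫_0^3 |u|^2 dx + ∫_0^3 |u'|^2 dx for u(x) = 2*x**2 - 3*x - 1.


||u||_{H^1}^2 = 447/5

The H^1 norm (squared) on an interval (0, L) is
  ||u||_{H^1}^2 = ∫_0^L u(x)^2 dx + ∫_0^L u'(x)^2 dx.
Compute u'(x) = 4*x - 3.
Then u(x)^2 = 4*x**4 - 12*x**3 + 5*x**2 + 6*x + 1 and u'(x)^2 = 16*x**2 - 24*x + 9.
Integrate each monomial from 0 to 3 using ∫_0^3 c·x^n dx = c·3^(n+1)/(n+1):
  ∫_0^3 u(x)^2 dx = ∫_0^3 (4*x^4 - 12*x^3 + 5*x^2 + 6*x + 1) dx. Term by term:
    ∫_0^3 4*x^4 dx = 972/5;  ∫_0^3 -12*x^3 dx = -243;  ∫_0^3 5*x^2 dx = 45;
    ∫_0^3 6*x dx = 27;  ∫_0^3 1 dx = 3.
  Sum: 972/5 − 243 + 45 + 27 + 3 = 132/5.
  ∫_0^3 u'(x)^2 dx = ∫_0^3 (16*x^2 - 24*x + 9) dx. Term by term:
    ∫_0^3 16*x^2 dx = 144;  ∫_0^3 -24*x dx = -108;  ∫_0^3 9 dx = 27.
  Sum: 144 − 108 + 27 = 63.
Adding: ||u||_{H^1}^2 = 132/5 + 63 = 447/5.


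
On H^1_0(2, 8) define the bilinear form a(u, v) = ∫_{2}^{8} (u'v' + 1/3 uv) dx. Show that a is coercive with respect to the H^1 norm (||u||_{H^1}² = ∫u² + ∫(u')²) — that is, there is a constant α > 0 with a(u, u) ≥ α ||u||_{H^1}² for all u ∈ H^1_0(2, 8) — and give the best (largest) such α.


α = (π^2 + 12)/(π^2 + 36)

Coercivity of a(·,·) on H^1_0(2, 8) means a(u, u) ≥ α ||u||_{H^1}² for every u ∈ H^1_0.
The interval has length L = 6, and Poincaré/coercivity depend only on L. Here a(u, u) = ∫(u')² + (1/3)·∫u².
Here 0 < c = 1/3 < 1. The condition a(u,u) ≥ α||u||_{H^1}² reads (1−α)∫(u')² ≥ (α−c)∫u². Any admissible α is ≤ 1 (rapidly oscillating u have ∫u²/∫(u')² → 0), and α = 1 would force 0 ≥ (1−c)∫u², impossible since c < 1; so 1−α > 0. By the sharp Poincaré inequality on H^1_0 of an interval of length L, ∫(u')² ≥ (π/L)²∫u² with equality for the first sine mode sin(π(x−x₀)/L) (x₀ the left endpoint), so the inequality holds for all u iff (1−α)(π/L)² ≥ α − c, i.e. α ≤ ((π/L)² + c)/((π/L)² + 1) = (1 + c(L/π)²)/(1 + (L/π)²). With (π/L)² = π^2/36 and c = 1/3, the largest admissible constant is α = ((π/L)² + c)/((π/L)² + 1).
Simplifying, α = (π^2 + 12)/(π^2 + 36).


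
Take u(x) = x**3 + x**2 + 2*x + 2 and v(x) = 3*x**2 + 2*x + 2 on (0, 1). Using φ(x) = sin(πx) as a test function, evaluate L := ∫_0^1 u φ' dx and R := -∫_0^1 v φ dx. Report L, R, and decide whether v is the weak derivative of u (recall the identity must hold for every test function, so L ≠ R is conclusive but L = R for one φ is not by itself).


LHS = -9/π + 12/π^3, RHS = -9/π + 12/π^3. Yes, v = u' weakly.

u(x) = x**3 + x**2 + 2*x + 2, classical derivative u'(x) = 3*x**2 + 2*x + 2.
φ(x) = sin(πx), so φ'(x) = π*cos(π*x).
Note φ(0) = φ(1) = 0, so the boundary term u·φ vanishes.
LHS = ∫_0^1 u(x) φ'(x) dx = ∫_0^1 (π*x^3*cos(π*x) + π*x^2*cos(π*x) + 2*π*x*cos(π*x) + 2*π*cos(π*x)) dx. Term by term:
  ∫_0^1 2*π*cos(π*x) dx = 0;  ∫_0^1 π*x^2*cos(π*x) dx = -2/π;  ∫_0^1 π*x^3*cos(π*x) dx = -3/π + 12/π^3;
  ∫_0^1 2*π*x*cos(π*x) dx = -4/π.
Sum: 0 − 2/π + -3/π + 12/π^3 − 4/π = -9/π + 12/π^3.
So LHS = -9/π + 12/π^3.
∫_0^1 v(x) φ(x) dx = ∫_0^1 (3*x^2*sin(π*x) + 2*x*sin(π*x) + 2*sin(π*x)) dx. Term by term:
  ∫_0^1 2*sin(π*x) dx = 4/π;  ∫_0^1 2*x*sin(π*x) dx = 2/π;  ∫_0^1 3*x^2*sin(π*x) dx = -12/π^3 + 3/π.
Sum: 4/π + 2/π + -12/π^3 + 3/π = -12/π^3 + 9/π.
So RHS = -∫_0^1 v(x) φ(x) dx = -9/π + 12/π^3.
LHS = RHS, so the identity holds for this test φ.
Moreover u is smooth here and v(x) = u'(x) = 3*x**2 + 2*x + 2 pointwise, so the identity holds for every test function. Hence v is the weak derivative of u.


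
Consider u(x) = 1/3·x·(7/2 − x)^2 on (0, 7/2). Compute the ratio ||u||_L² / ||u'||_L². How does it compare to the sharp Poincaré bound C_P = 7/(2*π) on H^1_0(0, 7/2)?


||u||_L² / ||u'||_L² = sqrt(14)/4 < C_P = 7/(2*π).

u(x) = 1/3·x·(7/2 − x)^2, so u'(x) = (2*x - 7)*(6*x - 7)/12.
u(x) = 1/3·x·(7/2 − x)^2 vanishes at x = 0 and x = 7/2, so u ∈ H^1_0(0, 7/2). Differentiate via the product rule and integrate the resulting polynomials term by term.
  ∫_0^7/2 u² dx = ∫_0^7/2 (x^6/9 - 14*x^5/9 + 49*x^4/6 - 343*x^3/18 + 2401*x^2/144) dx. Term by term:
    ∫_0^7/2 x^6/9 dx = 117649/1152;  ∫_0^7/2 -14*x^5/9 dx = -823543/1728;  ∫_0^7/2 49*x^4/6 dx = 823543/960;
    ∫_0^7/2 -343*x^3/18 dx = -823543/1152;  ∫_0^7/2 2401*x^2/144 dx = 823543/3456.
  Sum: 117649/1152 − 823543/1728 + 823543/960 − 823543/1152 + 823543/3456 = 117649/17280.
  ∫_0^7/2 (u')² dx = ∫_0^7/2 (x^4 - 28*x^3/3 + 539*x^2/18 - 343*x/9 + 2401/144) dx. Term by term:
    ∫_0^7/2 x^4 dx = 16807/160;  ∫_0^7/2 -28*x^3/3 dx = -16807/48;  ∫_0^7/2 539*x^2/18 dx = 184877/432;
    ∫_0^7/2 -343*x/9 dx = -16807/72;  ∫_0^7/2 2401/144 dx = 16807/288.
  Sum: 16807/160 − 16807/48 + 184877/432 − 16807/72 + 16807/288 = 16807/2160.
∫_0^7/2 u² dx = 117649/17280, so ||u||_L² = 343*sqrt(30)/720.
∫_0^7/2 (u')² dx = 16807/2160, so ||u'||_L² = 49*sqrt(105)/180.
Ratio ||u||_L² / ||u'||_L² = sqrt(14)/4.
Sharp Poincaré constant on H^1_0(0, 7/2) is C_P = L/π = 7/(2*π), achieved by sin(2*π/7·x).
A polynomial bump cannot attain the sharp Poincaré constant (only the first sine eigenfunction does), so the ratio is strictly less than C_P, consistent with ||u||_L² ≤ C_P ||u'||_L².


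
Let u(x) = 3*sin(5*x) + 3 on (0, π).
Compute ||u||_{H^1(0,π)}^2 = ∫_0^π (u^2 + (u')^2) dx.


||u||_{H^1(0,π)}^2 = 36/5 + 126*π

u'(x) = 15*cos(5*x).
Expand u² and (u')² and integrate term by term on (0, π), using: for integers n ≥ 1, ∫_0^π sin²(nx) dx = ∫_0^π cos²(nx) dx = π/2; for n ≠ n', ∫_0^π sin(nx)sin(n'x) dx = ∫_0^π cos(nx)cos(n'x) dx = 0; and by product-to-sum, ∫_0^π sin(nx)cos(n'x) dx = ½∫_0^π [sin((n+n')x) + sin((n−n')x)] dx, which is 0 when n+n' is even and 2n/(n²−n'²) when n+n' is odd (it need not vanish on (0, π)). For the constant mode: ∫_0^π 1 dx = π, ∫_0^π cos(nx) dx = 0, ∫_0^π sin(nx) dx = (1−(−1)^n)/n.
  u² squared terms: (3)²·∫1 dx = 9·π = 9*π;  (3)²·∫sin(5x)² dx = 9·π/2 = 9*π/2.
  u² cross terms: 2·(3)·(3)·∫1·sin(5x) dx = 18·(2/5) = 36/5.
  So ∫_0^π u² dx = 9*π + 9*π/2 + 36/5 = 36/5 + 27*π/2.
  (u')² squared terms: (15)²·∫cos(5x)² dx = 225·π/2 = 225*π/2.
  So ∫_0^π (u')² dx = 225*π/2.
||u||_{H^1}^2 = (36/5 + 27*π/2) + (225*π/2) = 36/5 + 126*π.


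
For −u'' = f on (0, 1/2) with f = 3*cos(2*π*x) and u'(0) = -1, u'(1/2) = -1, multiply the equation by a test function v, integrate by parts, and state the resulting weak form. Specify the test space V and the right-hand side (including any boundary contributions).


V = H^1(0, 1/2) (v unrestricted at boundary; u is determined up to an additive constant); weak form: ∫_0^1/2 u'v' dx = ∫_0^1/2 (3*cos(2*π*x)) v dx − v(1/2) + v(0) for all v ∈ V.

Multiply both sides by a test function v and integrate from 0 to 1/2:
  ∫_0^1/2 −u''(x) v(x) dx = ∫_0^1/2 f(x) v(x) dx.
Integrate the LHS by parts once:
  ∫_0^1/2 −u'' v dx = −[u'(x) v(x)]_0^1/2 + ∫_0^1/2 u'(x) v'(x) dx.
Thus ∫_0^1/2 u'(x) v'(x) dx = ∫_0^1/2 f(x) v(x) dx + [u'(x) v(x)]_0^1/2.
Choose V so that boundary terms are either known or forced to vanish.
u has inhomogeneous Neumann u'(0) = -1, u'(1/2) = -1. [u' v]_0^1/2 = (-1)·v(1/2) − (-1)·v(0) = − v(1/2) + v(0). Take V = H^1(0, 1/2); boundary term becomes part of RHS.
Weak formulation: find u (satisfying any essential BC) such that ∫_0^1/2 u'(x) v'(x) dx = ∫_0^1/2 f v dx − v(1/2) + v(0) for all v ∈ V (Neumann data are natural BCs: they enter the RHS as boundary terms).
Substituting f(x) = 3*cos(2*π*x), the right-hand side is ∫_0^1/2 (3*cos(2*π*x)) v dx − v(1/2) + v(0).
Compatibility check (pure Neumann): taking v ≡ 1 ∈ V gives 0 = ∫_0^1/2 f dx + (-1) − (-1), i.e. ∫_0^1/2 f dx must equal u'(0) − u'(1/2) = 0. Indeed ∫_0^1/2 (3*cos(2*π*x)) dx = 0, so the data are compatible. The solution is then unique only up to an additive constant (fix it e.g. by requiring ∫_0^1/2 u dx = 0).
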